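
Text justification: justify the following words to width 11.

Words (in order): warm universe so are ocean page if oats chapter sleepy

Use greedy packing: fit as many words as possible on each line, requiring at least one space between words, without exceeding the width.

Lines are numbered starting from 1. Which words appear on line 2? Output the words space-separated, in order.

Answer: universe so

Derivation:
Line 1: ['warm'] (min_width=4, slack=7)
Line 2: ['universe', 'so'] (min_width=11, slack=0)
Line 3: ['are', 'ocean'] (min_width=9, slack=2)
Line 4: ['page', 'if'] (min_width=7, slack=4)
Line 5: ['oats'] (min_width=4, slack=7)
Line 6: ['chapter'] (min_width=7, slack=4)
Line 7: ['sleepy'] (min_width=6, slack=5)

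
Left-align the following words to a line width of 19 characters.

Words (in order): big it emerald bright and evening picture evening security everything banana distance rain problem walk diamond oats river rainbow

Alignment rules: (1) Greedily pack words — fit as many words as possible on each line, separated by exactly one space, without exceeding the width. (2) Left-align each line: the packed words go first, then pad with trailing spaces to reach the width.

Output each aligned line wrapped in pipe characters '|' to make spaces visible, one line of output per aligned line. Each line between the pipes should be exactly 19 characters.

Answer: |big it emerald     |
|bright and evening |
|picture evening    |
|security everything|
|banana distance    |
|rain problem walk  |
|diamond oats river |
|rainbow            |

Derivation:
Line 1: ['big', 'it', 'emerald'] (min_width=14, slack=5)
Line 2: ['bright', 'and', 'evening'] (min_width=18, slack=1)
Line 3: ['picture', 'evening'] (min_width=15, slack=4)
Line 4: ['security', 'everything'] (min_width=19, slack=0)
Line 5: ['banana', 'distance'] (min_width=15, slack=4)
Line 6: ['rain', 'problem', 'walk'] (min_width=17, slack=2)
Line 7: ['diamond', 'oats', 'river'] (min_width=18, slack=1)
Line 8: ['rainbow'] (min_width=7, slack=12)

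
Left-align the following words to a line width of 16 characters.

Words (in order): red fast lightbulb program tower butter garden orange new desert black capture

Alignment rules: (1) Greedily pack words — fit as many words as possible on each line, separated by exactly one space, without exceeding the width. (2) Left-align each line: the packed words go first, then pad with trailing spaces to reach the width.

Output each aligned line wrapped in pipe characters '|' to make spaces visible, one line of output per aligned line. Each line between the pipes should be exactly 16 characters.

Line 1: ['red', 'fast'] (min_width=8, slack=8)
Line 2: ['lightbulb'] (min_width=9, slack=7)
Line 3: ['program', 'tower'] (min_width=13, slack=3)
Line 4: ['butter', 'garden'] (min_width=13, slack=3)
Line 5: ['orange', 'new'] (min_width=10, slack=6)
Line 6: ['desert', 'black'] (min_width=12, slack=4)
Line 7: ['capture'] (min_width=7, slack=9)

Answer: |red fast        |
|lightbulb       |
|program tower   |
|butter garden   |
|orange new      |
|desert black    |
|capture         |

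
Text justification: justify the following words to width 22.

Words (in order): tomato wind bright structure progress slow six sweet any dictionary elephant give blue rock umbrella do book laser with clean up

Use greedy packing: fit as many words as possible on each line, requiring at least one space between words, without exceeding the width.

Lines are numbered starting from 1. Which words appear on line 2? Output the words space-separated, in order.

Line 1: ['tomato', 'wind', 'bright'] (min_width=18, slack=4)
Line 2: ['structure', 'progress'] (min_width=18, slack=4)
Line 3: ['slow', 'six', 'sweet', 'any'] (min_width=18, slack=4)
Line 4: ['dictionary', 'elephant'] (min_width=19, slack=3)
Line 5: ['give', 'blue', 'rock'] (min_width=14, slack=8)
Line 6: ['umbrella', 'do', 'book', 'laser'] (min_width=22, slack=0)
Line 7: ['with', 'clean', 'up'] (min_width=13, slack=9)

Answer: structure progress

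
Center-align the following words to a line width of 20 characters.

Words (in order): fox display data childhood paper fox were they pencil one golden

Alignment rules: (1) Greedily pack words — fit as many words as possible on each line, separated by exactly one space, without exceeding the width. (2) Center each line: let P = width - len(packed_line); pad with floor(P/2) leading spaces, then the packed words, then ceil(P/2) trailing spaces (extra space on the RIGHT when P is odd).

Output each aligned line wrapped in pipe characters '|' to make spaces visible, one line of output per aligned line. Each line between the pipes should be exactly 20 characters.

Line 1: ['fox', 'display', 'data'] (min_width=16, slack=4)
Line 2: ['childhood', 'paper', 'fox'] (min_width=19, slack=1)
Line 3: ['were', 'they', 'pencil', 'one'] (min_width=20, slack=0)
Line 4: ['golden'] (min_width=6, slack=14)

Answer: |  fox display data  |
|childhood paper fox |
|were they pencil one|
|       golden       |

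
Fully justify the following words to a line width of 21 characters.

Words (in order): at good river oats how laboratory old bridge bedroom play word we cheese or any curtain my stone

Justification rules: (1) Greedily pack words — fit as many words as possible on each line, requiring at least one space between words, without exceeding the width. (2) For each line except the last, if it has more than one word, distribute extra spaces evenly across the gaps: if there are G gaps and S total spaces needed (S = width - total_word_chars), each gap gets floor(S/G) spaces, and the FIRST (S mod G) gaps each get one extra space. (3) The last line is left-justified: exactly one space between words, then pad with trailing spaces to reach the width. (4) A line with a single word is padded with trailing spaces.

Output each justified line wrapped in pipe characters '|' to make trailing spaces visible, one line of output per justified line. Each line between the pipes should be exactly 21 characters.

Answer: |at  good  river  oats|
|how   laboratory  old|
|bridge  bedroom  play|
|word we cheese or any|
|curtain my stone     |

Derivation:
Line 1: ['at', 'good', 'river', 'oats'] (min_width=18, slack=3)
Line 2: ['how', 'laboratory', 'old'] (min_width=18, slack=3)
Line 3: ['bridge', 'bedroom', 'play'] (min_width=19, slack=2)
Line 4: ['word', 'we', 'cheese', 'or', 'any'] (min_width=21, slack=0)
Line 5: ['curtain', 'my', 'stone'] (min_width=16, slack=5)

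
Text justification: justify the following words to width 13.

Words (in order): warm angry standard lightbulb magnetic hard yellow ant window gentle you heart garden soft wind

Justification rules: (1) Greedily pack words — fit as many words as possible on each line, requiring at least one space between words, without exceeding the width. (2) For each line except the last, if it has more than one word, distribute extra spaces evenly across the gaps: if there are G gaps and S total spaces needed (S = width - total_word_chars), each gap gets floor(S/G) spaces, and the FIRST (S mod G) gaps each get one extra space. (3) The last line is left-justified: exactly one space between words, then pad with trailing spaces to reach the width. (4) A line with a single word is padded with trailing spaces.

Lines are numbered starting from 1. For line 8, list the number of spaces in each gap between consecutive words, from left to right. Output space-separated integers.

Line 1: ['warm', 'angry'] (min_width=10, slack=3)
Line 2: ['standard'] (min_width=8, slack=5)
Line 3: ['lightbulb'] (min_width=9, slack=4)
Line 4: ['magnetic', 'hard'] (min_width=13, slack=0)
Line 5: ['yellow', 'ant'] (min_width=10, slack=3)
Line 6: ['window', 'gentle'] (min_width=13, slack=0)
Line 7: ['you', 'heart'] (min_width=9, slack=4)
Line 8: ['garden', 'soft'] (min_width=11, slack=2)
Line 9: ['wind'] (min_width=4, slack=9)

Answer: 3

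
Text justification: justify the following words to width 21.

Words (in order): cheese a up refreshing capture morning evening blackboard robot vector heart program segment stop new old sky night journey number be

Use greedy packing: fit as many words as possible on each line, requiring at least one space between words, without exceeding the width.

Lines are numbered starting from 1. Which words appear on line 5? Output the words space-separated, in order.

Answer: vector heart program

Derivation:
Line 1: ['cheese', 'a', 'up'] (min_width=11, slack=10)
Line 2: ['refreshing', 'capture'] (min_width=18, slack=3)
Line 3: ['morning', 'evening'] (min_width=15, slack=6)
Line 4: ['blackboard', 'robot'] (min_width=16, slack=5)
Line 5: ['vector', 'heart', 'program'] (min_width=20, slack=1)
Line 6: ['segment', 'stop', 'new', 'old'] (min_width=20, slack=1)
Line 7: ['sky', 'night', 'journey'] (min_width=17, slack=4)
Line 8: ['number', 'be'] (min_width=9, slack=12)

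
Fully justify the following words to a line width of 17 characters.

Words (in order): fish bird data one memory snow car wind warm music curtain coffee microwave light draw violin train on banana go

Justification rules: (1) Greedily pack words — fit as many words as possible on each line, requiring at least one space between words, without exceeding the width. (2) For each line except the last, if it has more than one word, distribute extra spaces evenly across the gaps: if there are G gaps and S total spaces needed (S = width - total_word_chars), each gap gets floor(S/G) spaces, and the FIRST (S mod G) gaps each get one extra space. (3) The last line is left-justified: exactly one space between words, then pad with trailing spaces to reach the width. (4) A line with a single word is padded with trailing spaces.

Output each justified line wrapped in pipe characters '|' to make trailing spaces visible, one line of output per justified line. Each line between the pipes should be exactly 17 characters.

Line 1: ['fish', 'bird', 'data'] (min_width=14, slack=3)
Line 2: ['one', 'memory', 'snow'] (min_width=15, slack=2)
Line 3: ['car', 'wind', 'warm'] (min_width=13, slack=4)
Line 4: ['music', 'curtain'] (min_width=13, slack=4)
Line 5: ['coffee', 'microwave'] (min_width=16, slack=1)
Line 6: ['light', 'draw', 'violin'] (min_width=17, slack=0)
Line 7: ['train', 'on', 'banana'] (min_width=15, slack=2)
Line 8: ['go'] (min_width=2, slack=15)

Answer: |fish   bird  data|
|one  memory  snow|
|car   wind   warm|
|music     curtain|
|coffee  microwave|
|light draw violin|
|train  on  banana|
|go               |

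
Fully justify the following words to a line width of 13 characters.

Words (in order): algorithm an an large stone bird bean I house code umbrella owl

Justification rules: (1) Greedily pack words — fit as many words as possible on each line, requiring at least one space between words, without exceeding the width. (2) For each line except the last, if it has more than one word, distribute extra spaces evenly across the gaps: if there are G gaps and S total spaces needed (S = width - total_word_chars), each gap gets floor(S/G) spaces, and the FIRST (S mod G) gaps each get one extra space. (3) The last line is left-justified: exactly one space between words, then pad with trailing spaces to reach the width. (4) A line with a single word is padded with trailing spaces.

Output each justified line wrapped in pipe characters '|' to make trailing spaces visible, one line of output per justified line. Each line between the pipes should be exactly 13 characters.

Answer: |algorithm  an|
|an      large|
|stone    bird|
|bean  I house|
|code umbrella|
|owl          |

Derivation:
Line 1: ['algorithm', 'an'] (min_width=12, slack=1)
Line 2: ['an', 'large'] (min_width=8, slack=5)
Line 3: ['stone', 'bird'] (min_width=10, slack=3)
Line 4: ['bean', 'I', 'house'] (min_width=12, slack=1)
Line 5: ['code', 'umbrella'] (min_width=13, slack=0)
Line 6: ['owl'] (min_width=3, slack=10)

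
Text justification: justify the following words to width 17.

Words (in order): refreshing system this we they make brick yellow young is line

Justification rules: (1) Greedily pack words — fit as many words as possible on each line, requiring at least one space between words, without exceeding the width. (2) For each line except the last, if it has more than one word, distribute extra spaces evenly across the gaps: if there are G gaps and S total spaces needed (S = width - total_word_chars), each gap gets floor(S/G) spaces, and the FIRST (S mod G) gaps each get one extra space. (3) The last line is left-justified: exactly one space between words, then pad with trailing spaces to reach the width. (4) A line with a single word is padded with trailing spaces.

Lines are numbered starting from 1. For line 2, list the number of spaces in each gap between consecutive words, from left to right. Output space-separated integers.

Answer: 1 1 1

Derivation:
Line 1: ['refreshing', 'system'] (min_width=17, slack=0)
Line 2: ['this', 'we', 'they', 'make'] (min_width=17, slack=0)
Line 3: ['brick', 'yellow'] (min_width=12, slack=5)
Line 4: ['young', 'is', 'line'] (min_width=13, slack=4)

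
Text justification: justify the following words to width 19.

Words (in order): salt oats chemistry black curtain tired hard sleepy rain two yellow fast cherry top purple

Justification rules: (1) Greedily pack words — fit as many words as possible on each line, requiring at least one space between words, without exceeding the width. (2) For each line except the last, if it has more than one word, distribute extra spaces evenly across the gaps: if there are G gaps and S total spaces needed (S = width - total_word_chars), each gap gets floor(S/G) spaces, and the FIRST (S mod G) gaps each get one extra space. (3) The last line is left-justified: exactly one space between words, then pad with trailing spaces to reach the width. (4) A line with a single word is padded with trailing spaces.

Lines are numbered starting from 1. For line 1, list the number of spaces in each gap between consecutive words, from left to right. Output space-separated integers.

Line 1: ['salt', 'oats', 'chemistry'] (min_width=19, slack=0)
Line 2: ['black', 'curtain', 'tired'] (min_width=19, slack=0)
Line 3: ['hard', 'sleepy', 'rain'] (min_width=16, slack=3)
Line 4: ['two', 'yellow', 'fast'] (min_width=15, slack=4)
Line 5: ['cherry', 'top', 'purple'] (min_width=17, slack=2)

Answer: 1 1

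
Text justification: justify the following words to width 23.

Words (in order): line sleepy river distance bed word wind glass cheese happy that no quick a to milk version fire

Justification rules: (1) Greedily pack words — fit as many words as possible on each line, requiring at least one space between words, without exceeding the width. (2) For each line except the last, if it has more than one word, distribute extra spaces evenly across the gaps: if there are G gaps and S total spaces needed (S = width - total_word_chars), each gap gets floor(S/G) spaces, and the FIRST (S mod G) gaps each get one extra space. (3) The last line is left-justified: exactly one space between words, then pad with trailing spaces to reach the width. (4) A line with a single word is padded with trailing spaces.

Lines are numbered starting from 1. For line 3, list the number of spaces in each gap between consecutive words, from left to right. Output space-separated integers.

Answer: 1 1 1

Derivation:
Line 1: ['line', 'sleepy', 'river'] (min_width=17, slack=6)
Line 2: ['distance', 'bed', 'word', 'wind'] (min_width=22, slack=1)
Line 3: ['glass', 'cheese', 'happy', 'that'] (min_width=23, slack=0)
Line 4: ['no', 'quick', 'a', 'to', 'milk'] (min_width=18, slack=5)
Line 5: ['version', 'fire'] (min_width=12, slack=11)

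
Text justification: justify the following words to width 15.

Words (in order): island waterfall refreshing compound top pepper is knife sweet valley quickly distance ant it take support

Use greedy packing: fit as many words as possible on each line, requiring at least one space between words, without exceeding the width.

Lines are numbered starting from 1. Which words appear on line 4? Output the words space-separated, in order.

Line 1: ['island'] (min_width=6, slack=9)
Line 2: ['waterfall'] (min_width=9, slack=6)
Line 3: ['refreshing'] (min_width=10, slack=5)
Line 4: ['compound', 'top'] (min_width=12, slack=3)
Line 5: ['pepper', 'is', 'knife'] (min_width=15, slack=0)
Line 6: ['sweet', 'valley'] (min_width=12, slack=3)
Line 7: ['quickly'] (min_width=7, slack=8)
Line 8: ['distance', 'ant', 'it'] (min_width=15, slack=0)
Line 9: ['take', 'support'] (min_width=12, slack=3)

Answer: compound top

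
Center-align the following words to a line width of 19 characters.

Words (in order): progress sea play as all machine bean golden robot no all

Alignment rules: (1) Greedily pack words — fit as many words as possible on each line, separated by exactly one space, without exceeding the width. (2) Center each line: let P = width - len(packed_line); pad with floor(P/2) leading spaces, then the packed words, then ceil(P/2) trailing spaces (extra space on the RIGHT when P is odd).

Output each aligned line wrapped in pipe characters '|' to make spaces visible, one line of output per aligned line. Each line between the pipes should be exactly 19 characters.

Line 1: ['progress', 'sea', 'play'] (min_width=17, slack=2)
Line 2: ['as', 'all', 'machine', 'bean'] (min_width=19, slack=0)
Line 3: ['golden', 'robot', 'no', 'all'] (min_width=19, slack=0)

Answer: | progress sea play |
|as all machine bean|
|golden robot no all|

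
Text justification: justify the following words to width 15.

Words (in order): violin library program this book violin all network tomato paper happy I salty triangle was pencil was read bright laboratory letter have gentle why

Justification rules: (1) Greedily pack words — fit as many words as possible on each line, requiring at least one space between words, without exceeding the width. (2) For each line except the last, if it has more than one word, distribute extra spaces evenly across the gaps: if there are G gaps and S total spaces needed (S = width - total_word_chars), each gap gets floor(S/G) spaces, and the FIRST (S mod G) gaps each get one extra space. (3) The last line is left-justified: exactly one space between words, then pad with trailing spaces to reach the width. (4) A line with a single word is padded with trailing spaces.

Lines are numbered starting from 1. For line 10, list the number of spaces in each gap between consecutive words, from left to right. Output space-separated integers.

Line 1: ['violin', 'library'] (min_width=14, slack=1)
Line 2: ['program', 'this'] (min_width=12, slack=3)
Line 3: ['book', 'violin', 'all'] (min_width=15, slack=0)
Line 4: ['network', 'tomato'] (min_width=14, slack=1)
Line 5: ['paper', 'happy', 'I'] (min_width=13, slack=2)
Line 6: ['salty', 'triangle'] (min_width=14, slack=1)
Line 7: ['was', 'pencil', 'was'] (min_width=14, slack=1)
Line 8: ['read', 'bright'] (min_width=11, slack=4)
Line 9: ['laboratory'] (min_width=10, slack=5)
Line 10: ['letter', 'have'] (min_width=11, slack=4)
Line 11: ['gentle', 'why'] (min_width=10, slack=5)

Answer: 5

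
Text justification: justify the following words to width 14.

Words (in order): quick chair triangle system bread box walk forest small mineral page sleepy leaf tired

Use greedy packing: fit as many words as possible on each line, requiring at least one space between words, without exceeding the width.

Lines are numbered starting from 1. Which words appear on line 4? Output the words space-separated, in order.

Answer: box walk

Derivation:
Line 1: ['quick', 'chair'] (min_width=11, slack=3)
Line 2: ['triangle'] (min_width=8, slack=6)
Line 3: ['system', 'bread'] (min_width=12, slack=2)
Line 4: ['box', 'walk'] (min_width=8, slack=6)
Line 5: ['forest', 'small'] (min_width=12, slack=2)
Line 6: ['mineral', 'page'] (min_width=12, slack=2)
Line 7: ['sleepy', 'leaf'] (min_width=11, slack=3)
Line 8: ['tired'] (min_width=5, slack=9)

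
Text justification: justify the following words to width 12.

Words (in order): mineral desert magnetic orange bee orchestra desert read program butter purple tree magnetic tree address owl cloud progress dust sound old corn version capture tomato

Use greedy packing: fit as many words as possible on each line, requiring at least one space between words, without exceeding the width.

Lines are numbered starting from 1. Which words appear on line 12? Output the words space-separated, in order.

Answer: owl cloud

Derivation:
Line 1: ['mineral'] (min_width=7, slack=5)
Line 2: ['desert'] (min_width=6, slack=6)
Line 3: ['magnetic'] (min_width=8, slack=4)
Line 4: ['orange', 'bee'] (min_width=10, slack=2)
Line 5: ['orchestra'] (min_width=9, slack=3)
Line 6: ['desert', 'read'] (min_width=11, slack=1)
Line 7: ['program'] (min_width=7, slack=5)
Line 8: ['butter'] (min_width=6, slack=6)
Line 9: ['purple', 'tree'] (min_width=11, slack=1)
Line 10: ['magnetic'] (min_width=8, slack=4)
Line 11: ['tree', 'address'] (min_width=12, slack=0)
Line 12: ['owl', 'cloud'] (min_width=9, slack=3)
Line 13: ['progress'] (min_width=8, slack=4)
Line 14: ['dust', 'sound'] (min_width=10, slack=2)
Line 15: ['old', 'corn'] (min_width=8, slack=4)
Line 16: ['version'] (min_width=7, slack=5)
Line 17: ['capture'] (min_width=7, slack=5)
Line 18: ['tomato'] (min_width=6, slack=6)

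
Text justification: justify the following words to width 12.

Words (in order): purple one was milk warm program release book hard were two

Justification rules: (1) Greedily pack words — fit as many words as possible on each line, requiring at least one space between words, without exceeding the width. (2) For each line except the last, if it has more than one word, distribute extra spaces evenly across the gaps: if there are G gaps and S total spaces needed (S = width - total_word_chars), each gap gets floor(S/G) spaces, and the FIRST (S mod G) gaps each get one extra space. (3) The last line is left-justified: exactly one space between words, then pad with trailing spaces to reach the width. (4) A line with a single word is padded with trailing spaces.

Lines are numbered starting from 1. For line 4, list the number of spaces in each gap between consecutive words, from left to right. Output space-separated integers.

Answer: 1

Derivation:
Line 1: ['purple', 'one'] (min_width=10, slack=2)
Line 2: ['was', 'milk'] (min_width=8, slack=4)
Line 3: ['warm', 'program'] (min_width=12, slack=0)
Line 4: ['release', 'book'] (min_width=12, slack=0)
Line 5: ['hard', 'were'] (min_width=9, slack=3)
Line 6: ['two'] (min_width=3, slack=9)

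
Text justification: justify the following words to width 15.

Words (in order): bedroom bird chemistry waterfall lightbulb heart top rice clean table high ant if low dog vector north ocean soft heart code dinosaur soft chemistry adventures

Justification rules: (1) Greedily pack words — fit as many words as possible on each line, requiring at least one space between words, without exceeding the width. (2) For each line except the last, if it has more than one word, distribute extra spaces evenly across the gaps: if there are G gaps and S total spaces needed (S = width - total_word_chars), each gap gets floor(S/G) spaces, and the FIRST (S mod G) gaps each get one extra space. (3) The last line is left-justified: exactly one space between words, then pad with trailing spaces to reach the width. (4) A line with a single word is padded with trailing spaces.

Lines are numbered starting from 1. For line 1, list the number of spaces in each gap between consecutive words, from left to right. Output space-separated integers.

Answer: 4

Derivation:
Line 1: ['bedroom', 'bird'] (min_width=12, slack=3)
Line 2: ['chemistry'] (min_width=9, slack=6)
Line 3: ['waterfall'] (min_width=9, slack=6)
Line 4: ['lightbulb', 'heart'] (min_width=15, slack=0)
Line 5: ['top', 'rice', 'clean'] (min_width=14, slack=1)
Line 6: ['table', 'high', 'ant'] (min_width=14, slack=1)
Line 7: ['if', 'low', 'dog'] (min_width=10, slack=5)
Line 8: ['vector', 'north'] (min_width=12, slack=3)
Line 9: ['ocean', 'soft'] (min_width=10, slack=5)
Line 10: ['heart', 'code'] (min_width=10, slack=5)
Line 11: ['dinosaur', 'soft'] (min_width=13, slack=2)
Line 12: ['chemistry'] (min_width=9, slack=6)
Line 13: ['adventures'] (min_width=10, slack=5)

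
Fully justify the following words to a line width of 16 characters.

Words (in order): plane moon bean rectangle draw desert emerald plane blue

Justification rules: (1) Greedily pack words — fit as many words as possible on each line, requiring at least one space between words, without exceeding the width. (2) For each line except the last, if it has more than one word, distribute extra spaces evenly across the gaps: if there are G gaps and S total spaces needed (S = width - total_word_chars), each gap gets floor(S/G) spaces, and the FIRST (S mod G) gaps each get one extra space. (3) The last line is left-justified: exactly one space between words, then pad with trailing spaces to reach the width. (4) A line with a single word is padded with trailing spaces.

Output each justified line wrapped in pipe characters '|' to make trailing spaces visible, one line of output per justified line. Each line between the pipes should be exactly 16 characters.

Answer: |plane  moon bean|
|rectangle   draw|
|desert   emerald|
|plane blue      |

Derivation:
Line 1: ['plane', 'moon', 'bean'] (min_width=15, slack=1)
Line 2: ['rectangle', 'draw'] (min_width=14, slack=2)
Line 3: ['desert', 'emerald'] (min_width=14, slack=2)
Line 4: ['plane', 'blue'] (min_width=10, slack=6)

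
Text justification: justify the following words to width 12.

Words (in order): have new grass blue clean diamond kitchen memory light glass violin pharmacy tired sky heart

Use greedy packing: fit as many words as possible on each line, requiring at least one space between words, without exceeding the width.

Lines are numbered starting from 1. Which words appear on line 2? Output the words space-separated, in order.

Answer: grass blue

Derivation:
Line 1: ['have', 'new'] (min_width=8, slack=4)
Line 2: ['grass', 'blue'] (min_width=10, slack=2)
Line 3: ['clean'] (min_width=5, slack=7)
Line 4: ['diamond'] (min_width=7, slack=5)
Line 5: ['kitchen'] (min_width=7, slack=5)
Line 6: ['memory', 'light'] (min_width=12, slack=0)
Line 7: ['glass', 'violin'] (min_width=12, slack=0)
Line 8: ['pharmacy'] (min_width=8, slack=4)
Line 9: ['tired', 'sky'] (min_width=9, slack=3)
Line 10: ['heart'] (min_width=5, slack=7)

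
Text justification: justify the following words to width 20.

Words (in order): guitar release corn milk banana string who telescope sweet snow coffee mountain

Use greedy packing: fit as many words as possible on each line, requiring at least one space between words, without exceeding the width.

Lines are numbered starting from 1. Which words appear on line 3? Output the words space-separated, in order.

Line 1: ['guitar', 'release', 'corn'] (min_width=19, slack=1)
Line 2: ['milk', 'banana', 'string'] (min_width=18, slack=2)
Line 3: ['who', 'telescope', 'sweet'] (min_width=19, slack=1)
Line 4: ['snow', 'coffee', 'mountain'] (min_width=20, slack=0)

Answer: who telescope sweet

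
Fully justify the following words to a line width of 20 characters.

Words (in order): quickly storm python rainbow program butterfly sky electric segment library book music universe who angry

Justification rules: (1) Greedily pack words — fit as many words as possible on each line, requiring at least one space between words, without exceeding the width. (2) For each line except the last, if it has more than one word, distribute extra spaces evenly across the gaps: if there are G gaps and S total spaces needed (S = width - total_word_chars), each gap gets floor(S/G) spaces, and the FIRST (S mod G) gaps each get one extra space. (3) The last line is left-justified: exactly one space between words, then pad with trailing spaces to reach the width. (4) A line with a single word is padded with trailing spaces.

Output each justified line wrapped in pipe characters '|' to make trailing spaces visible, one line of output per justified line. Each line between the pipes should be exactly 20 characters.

Answer: |quickly storm python|
|rainbow      program|
|butterfly        sky|
|electric     segment|
|library  book  music|
|universe who angry  |

Derivation:
Line 1: ['quickly', 'storm', 'python'] (min_width=20, slack=0)
Line 2: ['rainbow', 'program'] (min_width=15, slack=5)
Line 3: ['butterfly', 'sky'] (min_width=13, slack=7)
Line 4: ['electric', 'segment'] (min_width=16, slack=4)
Line 5: ['library', 'book', 'music'] (min_width=18, slack=2)
Line 6: ['universe', 'who', 'angry'] (min_width=18, slack=2)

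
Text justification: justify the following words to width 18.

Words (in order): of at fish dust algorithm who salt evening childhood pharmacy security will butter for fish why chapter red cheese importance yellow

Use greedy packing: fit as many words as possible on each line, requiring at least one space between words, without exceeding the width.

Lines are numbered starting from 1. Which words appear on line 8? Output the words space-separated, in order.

Line 1: ['of', 'at', 'fish', 'dust'] (min_width=15, slack=3)
Line 2: ['algorithm', 'who', 'salt'] (min_width=18, slack=0)
Line 3: ['evening', 'childhood'] (min_width=17, slack=1)
Line 4: ['pharmacy', 'security'] (min_width=17, slack=1)
Line 5: ['will', 'butter', 'for'] (min_width=15, slack=3)
Line 6: ['fish', 'why', 'chapter'] (min_width=16, slack=2)
Line 7: ['red', 'cheese'] (min_width=10, slack=8)
Line 8: ['importance', 'yellow'] (min_width=17, slack=1)

Answer: importance yellow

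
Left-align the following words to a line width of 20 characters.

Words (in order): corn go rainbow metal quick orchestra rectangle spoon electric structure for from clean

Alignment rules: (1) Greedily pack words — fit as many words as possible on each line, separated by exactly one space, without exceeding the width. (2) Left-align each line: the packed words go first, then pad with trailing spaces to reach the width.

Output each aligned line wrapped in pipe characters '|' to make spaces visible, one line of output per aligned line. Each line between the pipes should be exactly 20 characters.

Line 1: ['corn', 'go', 'rainbow'] (min_width=15, slack=5)
Line 2: ['metal', 'quick'] (min_width=11, slack=9)
Line 3: ['orchestra', 'rectangle'] (min_width=19, slack=1)
Line 4: ['spoon', 'electric'] (min_width=14, slack=6)
Line 5: ['structure', 'for', 'from'] (min_width=18, slack=2)
Line 6: ['clean'] (min_width=5, slack=15)

Answer: |corn go rainbow     |
|metal quick         |
|orchestra rectangle |
|spoon electric      |
|structure for from  |
|clean               |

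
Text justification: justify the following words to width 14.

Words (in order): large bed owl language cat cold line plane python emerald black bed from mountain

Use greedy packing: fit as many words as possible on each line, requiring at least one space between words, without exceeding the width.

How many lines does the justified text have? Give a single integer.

Line 1: ['large', 'bed', 'owl'] (min_width=13, slack=1)
Line 2: ['language', 'cat'] (min_width=12, slack=2)
Line 3: ['cold', 'line'] (min_width=9, slack=5)
Line 4: ['plane', 'python'] (min_width=12, slack=2)
Line 5: ['emerald', 'black'] (min_width=13, slack=1)
Line 6: ['bed', 'from'] (min_width=8, slack=6)
Line 7: ['mountain'] (min_width=8, slack=6)
Total lines: 7

Answer: 7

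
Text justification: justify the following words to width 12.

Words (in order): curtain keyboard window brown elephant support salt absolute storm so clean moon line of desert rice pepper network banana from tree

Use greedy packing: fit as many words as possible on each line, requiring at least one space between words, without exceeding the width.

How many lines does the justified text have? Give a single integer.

Answer: 14

Derivation:
Line 1: ['curtain'] (min_width=7, slack=5)
Line 2: ['keyboard'] (min_width=8, slack=4)
Line 3: ['window', 'brown'] (min_width=12, slack=0)
Line 4: ['elephant'] (min_width=8, slack=4)
Line 5: ['support', 'salt'] (min_width=12, slack=0)
Line 6: ['absolute'] (min_width=8, slack=4)
Line 7: ['storm', 'so'] (min_width=8, slack=4)
Line 8: ['clean', 'moon'] (min_width=10, slack=2)
Line 9: ['line', 'of'] (min_width=7, slack=5)
Line 10: ['desert', 'rice'] (min_width=11, slack=1)
Line 11: ['pepper'] (min_width=6, slack=6)
Line 12: ['network'] (min_width=7, slack=5)
Line 13: ['banana', 'from'] (min_width=11, slack=1)
Line 14: ['tree'] (min_width=4, slack=8)
Total lines: 14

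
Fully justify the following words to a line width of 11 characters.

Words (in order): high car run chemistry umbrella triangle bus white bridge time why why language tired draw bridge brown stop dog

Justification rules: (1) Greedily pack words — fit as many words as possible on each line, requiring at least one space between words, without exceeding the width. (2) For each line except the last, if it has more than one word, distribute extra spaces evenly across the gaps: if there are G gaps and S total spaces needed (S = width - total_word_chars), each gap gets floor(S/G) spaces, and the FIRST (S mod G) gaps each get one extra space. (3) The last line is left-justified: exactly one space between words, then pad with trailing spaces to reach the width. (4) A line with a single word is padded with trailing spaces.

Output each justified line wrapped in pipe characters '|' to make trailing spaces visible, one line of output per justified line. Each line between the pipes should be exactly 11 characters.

Answer: |high    car|
|run        |
|chemistry  |
|umbrella   |
|triangle   |
|bus   white|
|bridge time|
|why     why|
|language   |
|tired  draw|
|bridge     |
|brown  stop|
|dog        |

Derivation:
Line 1: ['high', 'car'] (min_width=8, slack=3)
Line 2: ['run'] (min_width=3, slack=8)
Line 3: ['chemistry'] (min_width=9, slack=2)
Line 4: ['umbrella'] (min_width=8, slack=3)
Line 5: ['triangle'] (min_width=8, slack=3)
Line 6: ['bus', 'white'] (min_width=9, slack=2)
Line 7: ['bridge', 'time'] (min_width=11, slack=0)
Line 8: ['why', 'why'] (min_width=7, slack=4)
Line 9: ['language'] (min_width=8, slack=3)
Line 10: ['tired', 'draw'] (min_width=10, slack=1)
Line 11: ['bridge'] (min_width=6, slack=5)
Line 12: ['brown', 'stop'] (min_width=10, slack=1)
Line 13: ['dog'] (min_width=3, slack=8)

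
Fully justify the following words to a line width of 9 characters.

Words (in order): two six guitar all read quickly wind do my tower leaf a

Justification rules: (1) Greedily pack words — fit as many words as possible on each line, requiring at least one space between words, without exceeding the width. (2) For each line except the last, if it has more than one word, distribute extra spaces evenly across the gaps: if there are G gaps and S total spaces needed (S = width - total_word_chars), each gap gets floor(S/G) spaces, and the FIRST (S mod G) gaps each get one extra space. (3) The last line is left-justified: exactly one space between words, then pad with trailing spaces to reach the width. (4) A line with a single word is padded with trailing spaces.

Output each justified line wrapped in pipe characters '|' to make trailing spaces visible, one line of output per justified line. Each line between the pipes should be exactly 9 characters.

Answer: |two   six|
|guitar   |
|all  read|
|quickly  |
|wind   do|
|my  tower|
|leaf a   |

Derivation:
Line 1: ['two', 'six'] (min_width=7, slack=2)
Line 2: ['guitar'] (min_width=6, slack=3)
Line 3: ['all', 'read'] (min_width=8, slack=1)
Line 4: ['quickly'] (min_width=7, slack=2)
Line 5: ['wind', 'do'] (min_width=7, slack=2)
Line 6: ['my', 'tower'] (min_width=8, slack=1)
Line 7: ['leaf', 'a'] (min_width=6, slack=3)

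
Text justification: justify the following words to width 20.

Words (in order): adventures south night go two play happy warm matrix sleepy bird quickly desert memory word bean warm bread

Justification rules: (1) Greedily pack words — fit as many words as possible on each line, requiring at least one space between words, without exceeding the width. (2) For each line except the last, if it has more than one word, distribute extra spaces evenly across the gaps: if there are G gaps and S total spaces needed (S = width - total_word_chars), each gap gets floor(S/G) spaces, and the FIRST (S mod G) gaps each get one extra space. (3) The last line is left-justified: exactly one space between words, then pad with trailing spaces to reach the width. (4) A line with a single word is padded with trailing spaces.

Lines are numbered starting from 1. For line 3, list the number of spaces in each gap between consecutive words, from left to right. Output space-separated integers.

Line 1: ['adventures', 'south'] (min_width=16, slack=4)
Line 2: ['night', 'go', 'two', 'play'] (min_width=17, slack=3)
Line 3: ['happy', 'warm', 'matrix'] (min_width=17, slack=3)
Line 4: ['sleepy', 'bird', 'quickly'] (min_width=19, slack=1)
Line 5: ['desert', 'memory', 'word'] (min_width=18, slack=2)
Line 6: ['bean', 'warm', 'bread'] (min_width=15, slack=5)

Answer: 3 2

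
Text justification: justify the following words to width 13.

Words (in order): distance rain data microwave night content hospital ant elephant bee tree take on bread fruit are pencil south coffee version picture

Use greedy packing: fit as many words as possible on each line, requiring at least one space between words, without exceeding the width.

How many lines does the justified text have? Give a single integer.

Line 1: ['distance', 'rain'] (min_width=13, slack=0)
Line 2: ['data'] (min_width=4, slack=9)
Line 3: ['microwave'] (min_width=9, slack=4)
Line 4: ['night', 'content'] (min_width=13, slack=0)
Line 5: ['hospital', 'ant'] (min_width=12, slack=1)
Line 6: ['elephant', 'bee'] (min_width=12, slack=1)
Line 7: ['tree', 'take', 'on'] (min_width=12, slack=1)
Line 8: ['bread', 'fruit'] (min_width=11, slack=2)
Line 9: ['are', 'pencil'] (min_width=10, slack=3)
Line 10: ['south', 'coffee'] (min_width=12, slack=1)
Line 11: ['version'] (min_width=7, slack=6)
Line 12: ['picture'] (min_width=7, slack=6)
Total lines: 12

Answer: 12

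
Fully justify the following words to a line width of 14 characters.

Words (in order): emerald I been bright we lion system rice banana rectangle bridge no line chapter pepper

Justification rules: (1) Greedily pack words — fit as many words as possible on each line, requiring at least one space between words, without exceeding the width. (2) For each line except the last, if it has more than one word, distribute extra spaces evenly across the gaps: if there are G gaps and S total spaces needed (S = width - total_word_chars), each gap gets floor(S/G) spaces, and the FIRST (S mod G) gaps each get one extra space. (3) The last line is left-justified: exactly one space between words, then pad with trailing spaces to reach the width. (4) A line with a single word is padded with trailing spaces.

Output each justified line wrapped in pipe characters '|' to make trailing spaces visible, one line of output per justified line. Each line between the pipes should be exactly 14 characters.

Answer: |emerald I been|
|bright we lion|
|system    rice|
|banana        |
|rectangle     |
|bridge no line|
|chapter pepper|

Derivation:
Line 1: ['emerald', 'I', 'been'] (min_width=14, slack=0)
Line 2: ['bright', 'we', 'lion'] (min_width=14, slack=0)
Line 3: ['system', 'rice'] (min_width=11, slack=3)
Line 4: ['banana'] (min_width=6, slack=8)
Line 5: ['rectangle'] (min_width=9, slack=5)
Line 6: ['bridge', 'no', 'line'] (min_width=14, slack=0)
Line 7: ['chapter', 'pepper'] (min_width=14, slack=0)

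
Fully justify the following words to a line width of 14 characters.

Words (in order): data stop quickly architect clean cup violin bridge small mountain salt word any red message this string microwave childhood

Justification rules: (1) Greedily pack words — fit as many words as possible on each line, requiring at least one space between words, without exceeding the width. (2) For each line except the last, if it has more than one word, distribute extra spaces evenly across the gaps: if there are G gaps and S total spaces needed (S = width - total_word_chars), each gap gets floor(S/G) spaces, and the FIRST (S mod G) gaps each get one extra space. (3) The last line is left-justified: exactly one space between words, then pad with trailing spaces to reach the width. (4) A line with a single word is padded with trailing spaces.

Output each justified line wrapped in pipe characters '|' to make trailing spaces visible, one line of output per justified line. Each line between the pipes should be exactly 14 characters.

Line 1: ['data', 'stop'] (min_width=9, slack=5)
Line 2: ['quickly'] (min_width=7, slack=7)
Line 3: ['architect'] (min_width=9, slack=5)
Line 4: ['clean', 'cup'] (min_width=9, slack=5)
Line 5: ['violin', 'bridge'] (min_width=13, slack=1)
Line 6: ['small', 'mountain'] (min_width=14, slack=0)
Line 7: ['salt', 'word', 'any'] (min_width=13, slack=1)
Line 8: ['red', 'message'] (min_width=11, slack=3)
Line 9: ['this', 'string'] (min_width=11, slack=3)
Line 10: ['microwave'] (min_width=9, slack=5)
Line 11: ['childhood'] (min_width=9, slack=5)

Answer: |data      stop|
|quickly       |
|architect     |
|clean      cup|
|violin  bridge|
|small mountain|
|salt  word any|
|red    message|
|this    string|
|microwave     |
|childhood     |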